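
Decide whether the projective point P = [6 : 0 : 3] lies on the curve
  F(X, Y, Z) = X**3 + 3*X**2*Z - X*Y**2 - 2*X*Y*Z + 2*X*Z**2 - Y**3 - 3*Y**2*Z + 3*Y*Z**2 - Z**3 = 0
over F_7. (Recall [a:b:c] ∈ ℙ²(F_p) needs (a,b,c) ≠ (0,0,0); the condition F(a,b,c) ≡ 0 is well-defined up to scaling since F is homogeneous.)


F(6,0,3) ≡ 5 (mod 7); P is NOT on the curve.

Evaluate F(6, 0, 3) term-by-term (mod 7).
  X**3 ↦ 1·216·1·1 = 216
  3*X**2*Z ↦ 3·36·1·3 = 324
  -X*Y**2 ↦ -1·6·0·1 = 0
  -2*X*Y*Z ↦ -2·6·0·3 = 0
  2*X*Z**2 ↦ 2·6·1·9 = 108
  -Y**3 ↦ -1·1·0·1 = 0
  -3*Y**2*Z ↦ -3·1·0·3 = 0
  3*Y*Z**2 ↦ 3·1·0·9 = 0
  -Z**3 ↦ -1·1·1·27 = -27
Sum: F(6, 0, 3) = (216) + (324) + (0) + (0) + (108) + (0) + (0) + (0) + (-27) = 621.
Reducing mod 7: 621 ≡ 5 (mod 7).
Since F(a, b, c) ≡ 5 ≠ 0 (mod 7), P does NOT lie on the curve.


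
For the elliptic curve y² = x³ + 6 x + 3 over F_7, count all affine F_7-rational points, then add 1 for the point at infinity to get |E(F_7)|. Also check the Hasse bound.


Affine points = {(2, 3), (2, 4), (4, 0), (5, 2), (5, 5)}; affine count = 5; |E(F_7)| = 6.

Discriminant check: Δ ∝ 4a³ + 27b² = 4·6³ + 27·3² = 4·216 + 27·9 ≡ 1 (mod 7). Nonzero ⇒ E is nonsingular.
For each x ∈ F_7, compute rhs = x³ + 6·x + 3 mod 7, then count y ∈ F_7 with y² ≡ rhs.
  x = 0: rhs = 3, matching y values: none (0 points).
  x = 1: rhs = 3, matching y values: none (0 points).
  x = 2: rhs = 2, matching y values: 3, 4 (2 points).
  x = 3: rhs = 6, matching y values: none (0 points).
  x = 4: rhs = 0, matching y values: 0 (1 points).
  x = 5: rhs = 4, matching y values: 2, 5 (2 points).
  x = 6: rhs = 3, matching y values: none (0 points).
Total affine count: 5.
Full point count |E(F_7)| = 5 + 1 = 6.
Hasse bound: |6 − (7+1)| = |-2| = 2 ≤ 2√7 ≈ 5.2915 ✓.


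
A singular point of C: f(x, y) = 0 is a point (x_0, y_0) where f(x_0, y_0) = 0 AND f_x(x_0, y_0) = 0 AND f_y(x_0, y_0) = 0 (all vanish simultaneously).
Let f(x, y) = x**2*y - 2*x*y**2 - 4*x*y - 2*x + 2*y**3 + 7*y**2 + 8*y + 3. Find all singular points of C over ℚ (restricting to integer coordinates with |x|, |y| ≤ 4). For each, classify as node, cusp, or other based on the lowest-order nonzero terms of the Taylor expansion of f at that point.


Singular points: {(0, -1)}; classification: node.

Compute partial derivatives:
  f_x = 2*x*y - 2*y**2 - 4*y - 2.
  f_y = x**2 - 4*x*y - 4*x + 6*y**2 + 14*y + 8.
Scan x_0 ∈ {−4, ..., 4}. For each x_0, f_y(x_0, y) is a polynomial in y; find its integer roots y ∈ {−4, ..., 4}, then test f_x and f at those candidates.
  x = -4: f_y(-4, y) = 6*y**2 + 30*y + 40; no integer root y with |y| ≤ 4.
  x = -3: f_y(-3, y) = 6*y**2 + 26*y + 29; no integer root y with |y| ≤ 4.
  x = -2: f_y(-2, y) = 6*y**2 + 22*y + 20; vanishes at y ∈ {-2}. (-2, -2): f_x = 6 ≠ 0.
  x = -1: f_y(-1, y) = 6*y**2 + 18*y + 13; no integer root y with |y| ≤ 4.
  x = 0: f_y(0, y) = 6*y**2 + 14*y + 8; vanishes at y ∈ {-1}. (0, -1): f_x = 0, f = 0 — SINGULAR.
  x = 1: f_y(1, y) = 6*y**2 + 10*y + 5; no integer root y with |y| ≤ 4.
  x = 2: f_y(2, y) = 6*y**2 + 6*y + 4; no integer root y with |y| ≤ 4.
  x = 3: f_y(3, y) = 6*y**2 + 2*y + 5; no integer root y with |y| ≤ 4.
  x = 4: f_y(4, y) = 6*y**2 - 2*y + 8; no integer root y with |y| ≤ 4.
Only singular point on the grid: (0, -1).
Classify: substitute x = 0 + u, y = -1 + v and expand: f = u**2*v - u**2 - 2*u*v**2 + 2*v**3 + v**2.
No constant or linear terms (consistent with a singular point). Quadratic part: -u**2 + v**2. Cubic part: u**2*v - 2*u*v**2 + 2*v**3.
The quadratic part v**2 - u**2 = (v − u)(v + u) splits into two distinct linear factors, so there are two distinct tangent lines y − -1 = ±(x − 0) — this is a node (ordinary double point).
Classification: node.


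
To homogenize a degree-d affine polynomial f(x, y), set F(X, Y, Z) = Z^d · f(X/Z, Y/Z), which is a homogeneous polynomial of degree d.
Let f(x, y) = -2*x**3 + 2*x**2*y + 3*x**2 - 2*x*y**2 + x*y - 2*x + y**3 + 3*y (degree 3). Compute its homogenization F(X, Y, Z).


F(X, Y, Z) = -2*X**3 + 2*X**2*Y + 3*X**2*Z - 2*X*Y**2 + X*Y*Z - 2*X*Z**2 + Y**3 + 3*Y*Z**2

deg(f) = 3.
Substitute x = X/Z, y = Y/Z into f, then multiply by Z^3.
  monomial -2·x^3·y^0 ↦ -2·X^3·Y^0·Z^0.
  monomial 2·x^2·y^1 ↦ 2·X^2·Y^1·Z^0.
  monomial 3·x^2·y^0 ↦ 3·X^2·Y^0·Z^1.
  monomial -2·x^1·y^2 ↦ -2·X^1·Y^2·Z^0.
  monomial 1·x^1·y^1 ↦ 1·X^1·Y^1·Z^1.
  monomial -2·x^1·y^0 ↦ -2·X^1·Y^0·Z^2.
  monomial 1·x^0·y^3 ↦ 1·X^0·Y^3·Z^0.
  monomial 3·x^0·y^1 ↦ 3·X^0·Y^1·Z^2.
Collecting: F(X, Y, Z) = -2*X**3 + 2*X**2*Y + 3*X**2*Z - 2*X*Y**2 + X*Y*Z - 2*X*Z**2 + Y**3 + 3*Y*Z**2.


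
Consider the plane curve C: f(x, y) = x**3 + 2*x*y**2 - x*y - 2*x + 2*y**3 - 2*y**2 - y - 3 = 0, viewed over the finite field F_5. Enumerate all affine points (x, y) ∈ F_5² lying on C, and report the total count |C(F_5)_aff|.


Affine F_5-points: {(0, 3), (3, 1)}; count = 2.

For each of the 25 pairs (x, y) ∈ F_5², evaluate f(x, y) mod 5. Record the zeros.
  x = 0: [0↦2, 1↦1, 2↦3, 3↦0, 4↦4]  zeros at y ∈ {3}
  x = 1: [0↦1, 1↦1, 2↦3, 3↦4, 4↦1]  zeros at y ∈ ∅
  x = 2: [0↦1, 1↦2, 2↦4, 3↦4, 4↦4]  zeros at y ∈ ∅
  x = 3: [0↦3, 1↦0, 2↦2, 3↦1, 4↦4]  zeros at y ∈ {1}
  x = 4: [0↦3, 1↦1, 2↦3, 3↦1, 4↦2]  zeros at y ∈ ∅
Collecting zeros: affine points = {(0, 3), (3, 1)}.
Total count |C(F_5)_aff| = 2.


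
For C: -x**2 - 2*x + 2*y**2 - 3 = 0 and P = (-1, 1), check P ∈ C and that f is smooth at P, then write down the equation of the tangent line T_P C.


Tangent line at P: 4*y - 4 = 0.

Step 1: f(-1, 1) = 0, so P lies on C.
Step 2: partial derivatives
  f_x(x, y) = -2*x - 2, f_y(x, y) = 4*y.
  f_x(P) = 0, f_y(P) = 4 (gradient nonzero, so P is smooth).
Step 3: tangent line at P: 0·(x − -1) + 4·(y − 1) = 0.
Expanding: 4*y - 4 = 0.


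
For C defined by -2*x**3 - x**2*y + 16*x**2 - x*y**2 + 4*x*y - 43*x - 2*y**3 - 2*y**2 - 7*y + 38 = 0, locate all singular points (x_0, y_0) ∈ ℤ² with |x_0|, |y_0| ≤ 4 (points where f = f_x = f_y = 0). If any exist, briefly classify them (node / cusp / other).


Singular points: {(3, -1)}; classification: node.

Compute partial derivatives:
  f_x = -6*x**2 - 2*x*y + 32*x - y**2 + 4*y - 43.
  f_y = -x**2 - 2*x*y + 4*x - 6*y**2 - 4*y - 7.
Scan x_0 ∈ {−4, ..., 4}. For each x_0, f_y(x_0, y) is a polynomial in y; find its integer roots y ∈ {−4, ..., 4}, then test f_x and f at those candidates.
  x = -4: f_y(-4, y) = -6*y**2 + 4*y - 39; no integer root y with |y| ≤ 4.
  x = -3: f_y(-3, y) = -6*y**2 + 2*y - 28; no integer root y with |y| ≤ 4.
  x = -2: f_y(-2, y) = -6*y**2 - 19; no integer root y with |y| ≤ 4.
  x = -1: f_y(-1, y) = -6*y**2 - 2*y - 12; no integer root y with |y| ≤ 4.
  x = 0: f_y(0, y) = -6*y**2 - 4*y - 7; no integer root y with |y| ≤ 4.
  x = 1: f_y(1, y) = -6*y**2 - 6*y - 4; no integer root y with |y| ≤ 4.
  x = 2: f_y(2, y) = -6*y**2 - 8*y - 3; no integer root y with |y| ≤ 4.
  x = 3: f_y(3, y) = -6*y**2 - 10*y - 4; vanishes at y ∈ {-1}. (3, -1): f_x = 0, f = 0 — SINGULAR.
  x = 4: f_y(4, y) = -6*y**2 - 12*y - 7; no integer root y with |y| ≤ 4.
Only singular point on the grid: (3, -1).
Classify: substitute x = 3 + u, y = -1 + v and expand: f = -2*u**3 - u**2*v - u**2 - u*v**2 - 2*v**3 + v**2.
No constant or linear terms (consistent with a singular point). Quadratic part: -u**2 + v**2. Cubic part: -2*u**3 - u**2*v - u*v**2 - 2*v**3.
The quadratic part v**2 - u**2 = (v − u)(v + u) splits into two distinct linear factors, so there are two distinct tangent lines y − -1 = ±(x − 3) — this is a node (ordinary double point).
Classification: node.


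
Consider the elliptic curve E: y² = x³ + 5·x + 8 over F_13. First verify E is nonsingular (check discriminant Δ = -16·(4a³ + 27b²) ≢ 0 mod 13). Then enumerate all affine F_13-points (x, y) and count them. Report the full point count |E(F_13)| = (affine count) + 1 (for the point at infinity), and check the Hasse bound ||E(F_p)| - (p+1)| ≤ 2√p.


Affine points = {(1, 1), (1, 12), (2, 0), (4, 1), (4, 12), (7, 3), (7, 10), (8, 1), (8, 12), (11, 4), (11, 9)}; affine count = 11; |E(F_13)| = 12.

Discriminant check: Δ ∝ 4a³ + 27b² = 4·5³ + 27·8² = 4·125 + 27·64 ≡ 5 (mod 13). Nonzero ⇒ E is nonsingular.
For each x ∈ F_13, compute rhs = x³ + 5·x + 8 mod 13, then count y ∈ F_13 with y² ≡ rhs.
  x = 0: rhs = 8, matching y values: none (0 points).
  x = 1: rhs = 1, matching y values: 1, 12 (2 points).
  x = 2: rhs = 0, matching y values: 0 (1 points).
  x = 3: rhs = 11, matching y values: none (0 points).
  x = 4: rhs = 1, matching y values: 1, 12 (2 points).
  x = 5: rhs = 2, matching y values: none (0 points).
  x = 6: rhs = 7, matching y values: none (0 points).
  x = 7: rhs = 9, matching y values: 3, 10 (2 points).
  x = 8: rhs = 1, matching y values: 1, 12 (2 points).
  x = 9: rhs = 2, matching y values: none (0 points).
  x = 10: rhs = 5, matching y values: none (0 points).
  x = 11: rhs = 3, matching y values: 4, 9 (2 points).
  x = 12: rhs = 2, matching y values: none (0 points).
Total affine count: 11.
Full point count |E(F_13)| = 11 + 1 = 12.
Hasse bound: |12 − (13+1)| = |-2| = 2 ≤ 2√13 ≈ 7.2111 ✓.


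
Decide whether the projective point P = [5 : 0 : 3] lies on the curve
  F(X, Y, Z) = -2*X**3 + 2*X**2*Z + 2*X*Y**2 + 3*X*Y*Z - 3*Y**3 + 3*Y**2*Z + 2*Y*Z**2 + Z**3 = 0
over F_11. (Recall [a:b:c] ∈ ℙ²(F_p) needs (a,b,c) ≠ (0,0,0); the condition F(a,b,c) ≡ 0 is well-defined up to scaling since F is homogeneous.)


F(5,0,3) ≡ 4 (mod 11); P is NOT on the curve.

Evaluate F(5, 0, 3) term-by-term (mod 11).
  -2*X**3 ↦ -2·125·1·1 = -250
  2*X**2*Z ↦ 2·25·1·3 = 150
  2*X*Y**2 ↦ 2·5·0·1 = 0
  3*X*Y*Z ↦ 3·5·0·3 = 0
  -3*Y**3 ↦ -3·1·0·1 = 0
  3*Y**2*Z ↦ 3·1·0·3 = 0
  2*Y*Z**2 ↦ 2·1·0·9 = 0
  Z**3 ↦ 1·1·1·27 = 27
Sum: F(5, 0, 3) = (-250) + (150) + (0) + (0) + (0) + (0) + (0) + (27) = -73.
Reducing mod 11: -73 ≡ 4 (mod 11).
Since F(a, b, c) ≡ 4 ≠ 0 (mod 11), P does NOT lie on the curve.


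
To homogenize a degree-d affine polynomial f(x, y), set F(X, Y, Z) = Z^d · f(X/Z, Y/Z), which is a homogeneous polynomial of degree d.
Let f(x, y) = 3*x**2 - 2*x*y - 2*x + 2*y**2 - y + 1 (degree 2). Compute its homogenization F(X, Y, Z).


F(X, Y, Z) = 3*X**2 - 2*X*Y - 2*X*Z + 2*Y**2 - Y*Z + Z**2

deg(f) = 2.
Substitute x = X/Z, y = Y/Z into f, then multiply by Z^2.
  monomial 3·x^2·y^0 ↦ 3·X^2·Y^0·Z^0.
  monomial -2·x^1·y^1 ↦ -2·X^1·Y^1·Z^0.
  monomial -2·x^1·y^0 ↦ -2·X^1·Y^0·Z^1.
  monomial 2·x^0·y^2 ↦ 2·X^0·Y^2·Z^0.
  monomial -1·x^0·y^1 ↦ -1·X^0·Y^1·Z^1.
  monomial 1·x^0·y^0 ↦ 1·X^0·Y^0·Z^2.
Collecting: F(X, Y, Z) = 3*X**2 - 2*X*Y - 2*X*Z + 2*Y**2 - Y*Z + Z**2.


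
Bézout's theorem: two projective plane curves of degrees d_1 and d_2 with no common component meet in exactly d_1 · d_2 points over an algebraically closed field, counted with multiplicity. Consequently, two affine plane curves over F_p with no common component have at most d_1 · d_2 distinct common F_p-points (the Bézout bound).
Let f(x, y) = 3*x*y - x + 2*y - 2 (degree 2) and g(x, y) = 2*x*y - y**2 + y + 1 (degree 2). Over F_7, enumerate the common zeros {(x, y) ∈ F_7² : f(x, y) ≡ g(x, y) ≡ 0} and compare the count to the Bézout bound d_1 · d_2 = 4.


Common zeros: ∅; count = 0; Bézout bound = 4.

deg(f) = 2, deg(g) = 2, so Bézout bound = 4.
Scan x ∈ F_7. For each x, list the y ∈ F_7 with f(x, y) ≡ 0 and those with g(x, y) ≡ 0 (mod 7); the common zeros in that column are the intersection.
  x = 0: f ≡ 0 at y ∈ {1}; g ≡ 0 at y ∈ ∅; common: ∅.
  x = 1: f ≡ 0 at y ∈ {2}; g ≡ 0 at y ∈ ∅; common: ∅.
  x = 2: f ≡ 0 at y ∈ {4}; g ≡ 0 at y ∈ {2, 3}; common: ∅.
  x = 3: f ≡ 0 at y ∈ {3}; g ≡ 0 at y ∈ {1, 6}; common: ∅.
  x = 4: f ≡ 0 at y ∈ ∅; g ≡ 0 at y ∈ {4, 5}; common: ∅.
  x = 5: f ≡ 0 at y ∈ {0}; g ≡ 0 at y ∈ ∅; common: ∅.
  x = 6: f ≡ 0 at y ∈ {6}; g ≡ 0 at y ∈ ∅; common: ∅.
Collecting: common zeros = ∅, so the count is 0.
Comparison with the Bézout bound: 0 ≤ 4 = deg(f)·deg(g), as expected for curves with no common component (the affine F_7-count falls short of the bound because intersections may lie at infinity, over extension fields, or carry multiplicity).


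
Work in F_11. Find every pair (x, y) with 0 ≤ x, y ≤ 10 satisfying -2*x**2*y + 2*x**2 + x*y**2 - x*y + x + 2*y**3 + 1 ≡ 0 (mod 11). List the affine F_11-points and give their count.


Affine F_11-points: {(0, 3), (1, 5), (2, 0), (3, 0), (3, 5), (3, 10), (5, 4), (8, 1), (10, 3), (10, 4), (10, 10)}; count = 11.

For each of the 121 pairs (x, y) ∈ F_11², evaluate f(x, y) mod 11. Record the zeros.
  x = 0: [0↦1, 1↦3, 2↦6, 3↦0, 4↦8, 5↦9, 6↦4, 7↦5, 8↦2, 9↦7, 10↦10]  zeros at y ∈ {3}
  x = 1: [0↦4, 1↦4, 2↦7, 3↦3, 4↦4, 5↦0, 6↦3, 7↦3, 8↦1, 9↦9, 10↦6]  zeros at y ∈ {5}
  x = 2: [0↦0, 1↦5, 2↦4, 3↦9, 4↦10, 5↦8, 6↦4, 7↦10, 8↦5, 9↦1, 10↦10]  zeros at y ∈ {0}
  x = 3: [0↦0, 1↦6, 2↦8, 3↦7, 4↦4, 5↦0, 6↦7, 7↦4, 8↦3, 9↦5, 10↦0]  zeros at y ∈ {0, 5, 10}
  x = 4: [0↦4, 1↦7, 2↦8, 3↦8, 4↦8, 5↦9, 6↦1, 7↦7, 8↦6, 9↦10, 10↦9]  zeros at y ∈ ∅
  x = 5: [0↦1, 1↦8, 2↦4, 3↦1, 4↦0, 5↦2, 6↦8, 7↦8, 8↦3, 9↦5, 10↦4]  zeros at y ∈ {4}
  x = 6: [0↦2, 1↦9, 2↦7, 3↦8, 4↦2, 5↦1, 6↦6, 7↦7, 8↦5, 9↦1, 10↦7]  zeros at y ∈ ∅
  x = 7: [0↦7, 1↦10, 2↦6, 3↦7, 4↦3, 5↦6, 6↦6, 7↦4, 8↦1, 9↦9, 10↦7]  zeros at y ∈ ∅
  x = 8: [0↦5, 1↦0, 2↦1, 3↦9, 4↦3, 5↦6, 6↦8, 7↦10, 8↦2, 9↦7, 10↦4]  zeros at y ∈ {1}
  x = 9: [0↦7, 1↦1, 2↦3, 3↦3, 4↦2, 5↦1, 6↦1, 7↦3, 8↦8, 9↦6, 10↦9]  zeros at y ∈ ∅
  x = 10: [0↦2, 1↦2, 2↦1, 3↦0, 4↦0, 5↦2, 6↦7, 7↦5, 8↦8, 9↦6, 10↦0]  zeros at y ∈ {3, 4, 10}
Collecting zeros: affine points = {(0, 3), (1, 5), (2, 0), (3, 0), (3, 5), (3, 10), (5, 4), (8, 1), (10, 3), (10, 4), (10, 10)}.
Total count |C(F_11)_aff| = 11.


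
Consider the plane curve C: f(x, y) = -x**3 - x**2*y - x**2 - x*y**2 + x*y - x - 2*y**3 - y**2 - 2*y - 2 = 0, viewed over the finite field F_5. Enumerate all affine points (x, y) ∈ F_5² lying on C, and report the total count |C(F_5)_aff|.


Affine F_5-points: {(1, 0), (2, 1), (3, 1), (3, 3), (3, 4), (4, 2), (4, 4)}; count = 7.

For each of the 25 pairs (x, y) ∈ F_5², evaluate f(x, y) mod 5. Record the zeros.
  x = 0: [0↦3, 1↦3, 2↦4, 3↦4, 4↦1]  zeros at y ∈ ∅
  x = 1: [0↦0, 1↦4, 2↦2, 3↦2, 4↦2]  zeros at y ∈ {0}
  x = 2: [0↦4, 1↦0, 2↦3, 3↦1, 4↦2]  zeros at y ∈ {1}
  x = 3: [0↦4, 1↦0, 2↦1, 3↦0, 4↦0]  zeros at y ∈ {1, 3, 4}
  x = 4: [0↦4, 1↦3, 2↦0, 3↦3, 4↦0]  zeros at y ∈ {2, 4}
Collecting zeros: affine points = {(1, 0), (2, 1), (3, 1), (3, 3), (3, 4), (4, 2), (4, 4)}.
Total count |C(F_5)_aff| = 7.


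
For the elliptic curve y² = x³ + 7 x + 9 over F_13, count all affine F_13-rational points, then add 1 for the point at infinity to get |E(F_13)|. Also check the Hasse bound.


Affine points = {(0, 3), (0, 10), (1, 2), (1, 11), (4, 6), (4, 7), (5, 0), (10, 0), (11, 0), (12, 1), (12, 12)}; affine count = 11; |E(F_13)| = 12.

Discriminant check: Δ ∝ 4a³ + 27b² = 4·7³ + 27·9² = 4·343 + 27·81 ≡ 10 (mod 13). Nonzero ⇒ E is nonsingular.
For each x ∈ F_13, compute rhs = x³ + 7·x + 9 mod 13, then count y ∈ F_13 with y² ≡ rhs.
  x = 0: rhs = 9, matching y values: 3, 10 (2 points).
  x = 1: rhs = 4, matching y values: 2, 11 (2 points).
  x = 2: rhs = 5, matching y values: none (0 points).
  x = 3: rhs = 5, matching y values: none (0 points).
  x = 4: rhs = 10, matching y values: 6, 7 (2 points).
  x = 5: rhs = 0, matching y values: 0 (1 points).
  x = 6: rhs = 7, matching y values: none (0 points).
  x = 7: rhs = 11, matching y values: none (0 points).
  x = 8: rhs = 5, matching y values: none (0 points).
  x = 9: rhs = 8, matching y values: none (0 points).
  x = 10: rhs = 0, matching y values: 0 (1 points).
  x = 11: rhs = 0, matching y values: 0 (1 points).
  x = 12: rhs = 1, matching y values: 1, 12 (2 points).
Total affine count: 11.
Full point count |E(F_13)| = 11 + 1 = 12.
Hasse bound: |12 − (13+1)| = |-2| = 2 ≤ 2√13 ≈ 7.2111 ✓.


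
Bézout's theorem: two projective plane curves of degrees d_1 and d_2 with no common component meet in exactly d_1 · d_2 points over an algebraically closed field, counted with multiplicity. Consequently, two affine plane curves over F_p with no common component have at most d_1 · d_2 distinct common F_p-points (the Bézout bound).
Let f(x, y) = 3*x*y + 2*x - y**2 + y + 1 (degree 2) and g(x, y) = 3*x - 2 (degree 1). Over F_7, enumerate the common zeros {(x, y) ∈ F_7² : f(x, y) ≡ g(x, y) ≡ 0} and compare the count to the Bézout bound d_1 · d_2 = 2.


Common zeros: {(3, 0), (3, 3)}; count = 2; Bézout bound = 2.

deg(f) = 2, deg(g) = 1, so Bézout bound = 2.
Scan x ∈ F_7. For each x, list the y ∈ F_7 with f(x, y) ≡ 0 and those with g(x, y) ≡ 0 (mod 7); the common zeros in that column are the intersection.
  x = 0: f ≡ 0 at y ∈ ∅; g ≡ 0 at y ∈ ∅; common: ∅.
  x = 1: f ≡ 0 at y ∈ {2}; g ≡ 0 at y ∈ ∅; common: ∅.
  x = 2: f ≡ 0 at y ∈ ∅; g ≡ 0 at y ∈ ∅; common: ∅.
  x = 3: f ≡ 0 at y ∈ {0, 3}; g ≡ 0 at y ∈ {0, 1, 2, 3, 4, 5, 6}; common: {0, 3}.
  x = 4: f ≡ 0 at y ∈ {1, 5}; g ≡ 0 at y ∈ ∅; common: ∅.
  x = 5: f ≡ 0 at y ∈ ∅; g ≡ 0 at y ∈ ∅; common: ∅.
  x = 6: f ≡ 0 at y ∈ {6}; g ≡ 0 at y ∈ ∅; common: ∅.
Collecting: common zeros = {(3, 0), (3, 3)}, so the count is 2.
Comparison with the Bézout bound: 2 ≤ 2 = deg(f)·deg(g), as expected for curves with no common component (the bound is attained).


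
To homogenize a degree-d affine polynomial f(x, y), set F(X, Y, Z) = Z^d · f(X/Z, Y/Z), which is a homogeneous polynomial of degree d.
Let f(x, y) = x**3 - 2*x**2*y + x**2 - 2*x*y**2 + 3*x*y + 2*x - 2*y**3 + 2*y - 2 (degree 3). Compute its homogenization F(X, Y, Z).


F(X, Y, Z) = X**3 - 2*X**2*Y + X**2*Z - 2*X*Y**2 + 3*X*Y*Z + 2*X*Z**2 - 2*Y**3 + 2*Y*Z**2 - 2*Z**3

deg(f) = 3.
Substitute x = X/Z, y = Y/Z into f, then multiply by Z^3.
  monomial 1·x^3·y^0 ↦ 1·X^3·Y^0·Z^0.
  monomial -2·x^2·y^1 ↦ -2·X^2·Y^1·Z^0.
  monomial 1·x^2·y^0 ↦ 1·X^2·Y^0·Z^1.
  monomial -2·x^1·y^2 ↦ -2·X^1·Y^2·Z^0.
  monomial 3·x^1·y^1 ↦ 3·X^1·Y^1·Z^1.
  monomial 2·x^1·y^0 ↦ 2·X^1·Y^0·Z^2.
  monomial -2·x^0·y^3 ↦ -2·X^0·Y^3·Z^0.
  monomial 2·x^0·y^1 ↦ 2·X^0·Y^1·Z^2.
  monomial -2·x^0·y^0 ↦ -2·X^0·Y^0·Z^3.
Collecting: F(X, Y, Z) = X**3 - 2*X**2*Y + X**2*Z - 2*X*Y**2 + 3*X*Y*Z + 2*X*Z**2 - 2*Y**3 + 2*Y*Z**2 - 2*Z**3.


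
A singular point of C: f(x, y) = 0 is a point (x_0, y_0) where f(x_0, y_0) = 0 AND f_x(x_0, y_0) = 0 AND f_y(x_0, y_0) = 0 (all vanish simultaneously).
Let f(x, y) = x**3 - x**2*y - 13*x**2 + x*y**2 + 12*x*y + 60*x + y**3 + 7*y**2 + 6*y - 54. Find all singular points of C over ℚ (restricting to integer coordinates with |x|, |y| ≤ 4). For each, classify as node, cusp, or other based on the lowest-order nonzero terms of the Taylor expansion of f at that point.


Singular points: {(3, -3)}; classification: node.

Compute partial derivatives:
  f_x = 3*x**2 - 2*x*y - 26*x + y**2 + 12*y + 60.
  f_y = -x**2 + 2*x*y + 12*x + 3*y**2 + 14*y + 6.
Scan x_0 ∈ {−4, ..., 4}. For each x_0, f_y(x_0, y) is a polynomial in y; find its integer roots y ∈ {−4, ..., 4}, then test f_x and f at those candidates.
  x = -4: f_y(-4, y) = 3*y**2 + 6*y - 58; no integer root y with |y| ≤ 4.
  x = -3: f_y(-3, y) = 3*y**2 + 8*y - 39; no integer root y with |y| ≤ 4.
  x = -2: f_y(-2, y) = 3*y**2 + 10*y - 22; no integer root y with |y| ≤ 4.
  x = -1: f_y(-1, y) = 3*y**2 + 12*y - 7; no integer root y with |y| ≤ 4.
  x = 0: f_y(0, y) = 3*y**2 + 14*y + 6; no integer root y with |y| ≤ 4.
  x = 1: f_y(1, y) = 3*y**2 + 16*y + 17; no integer root y with |y| ≤ 4.
  x = 2: f_y(2, y) = 3*y**2 + 18*y + 26; no integer root y with |y| ≤ 4.
  x = 3: f_y(3, y) = 3*y**2 + 20*y + 33; vanishes at y ∈ {-3}. (3, -3): f_x = 0, f = 0 — SINGULAR.
  x = 4: f_y(4, y) = 3*y**2 + 22*y + 38; no integer root y with |y| ≤ 4.
Only singular point on the grid: (3, -3).
Classify: substitute x = 3 + u, y = -3 + v and expand: f = u**3 - u**2*v - u**2 + u*v**2 + v**3 + v**2.
No constant or linear terms (consistent with a singular point). Quadratic part: -u**2 + v**2. Cubic part: u**3 - u**2*v + u*v**2 + v**3.
The quadratic part v**2 - u**2 = (v − u)(v + u) splits into two distinct linear factors, so there are two distinct tangent lines y − -3 = ±(x − 3) — this is a node (ordinary double point).
Classification: node.


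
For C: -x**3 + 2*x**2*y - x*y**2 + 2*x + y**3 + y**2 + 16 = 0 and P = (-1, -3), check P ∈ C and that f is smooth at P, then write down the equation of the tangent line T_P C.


Tangent line at P: 2*x + 17*y + 53 = 0.

Step 1: f(-1, -3) = 0, so P lies on C.
Step 2: partial derivatives
  f_x(x, y) = -3*x**2 + 4*x*y - y**2 + 2, f_y(x, y) = 2*x**2 - 2*x*y + 3*y**2 + 2*y.
  f_x(P) = 2, f_y(P) = 17 (gradient nonzero, so P is smooth).
Step 3: tangent line at P: 2·(x − -1) + 17·(y − -3) = 0.
Expanding: 2*x + 17*y + 53 = 0.


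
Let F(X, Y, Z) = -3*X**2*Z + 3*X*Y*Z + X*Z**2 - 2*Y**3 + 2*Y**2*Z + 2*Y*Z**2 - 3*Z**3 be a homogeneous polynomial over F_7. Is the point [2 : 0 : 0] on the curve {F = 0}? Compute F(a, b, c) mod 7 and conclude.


F(2,0,0) ≡ 0 (mod 7); P is on the curve.

Evaluate F(2, 0, 0) term-by-term (mod 7).
  -3*X**2*Z ↦ -3·4·1·0 = 0
  3*X*Y*Z ↦ 3·2·0·0 = 0
  X*Z**2 ↦ 1·2·1·0 = 0
  -2*Y**3 ↦ -2·1·0·1 = 0
  2*Y**2*Z ↦ 2·1·0·0 = 0
  2*Y*Z**2 ↦ 2·1·0·0 = 0
  -3*Z**3 ↦ -3·1·1·0 = 0
Sum: F(2, 0, 0) = (0) + (0) + (0) + (0) + (0) + (0) + (0) = 0.
Reducing mod 7: 0 ≡ 0 (mod 7).
Since F(a, b, c) ≡ 0 (mod 7), P lies on the curve.


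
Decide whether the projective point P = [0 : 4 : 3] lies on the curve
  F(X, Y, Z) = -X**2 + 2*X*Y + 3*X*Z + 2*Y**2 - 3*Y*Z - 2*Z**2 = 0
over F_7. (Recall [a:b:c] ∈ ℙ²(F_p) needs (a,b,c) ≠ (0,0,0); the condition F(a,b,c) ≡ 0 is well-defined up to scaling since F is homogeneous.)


F(0,4,3) ≡ 6 (mod 7); P is NOT on the curve.

Evaluate F(0, 4, 3) term-by-term (mod 7).
  -X**2 ↦ -1·0·1·1 = 0
  2*X*Y ↦ 2·0·4·1 = 0
  3*X*Z ↦ 3·0·1·3 = 0
  2*Y**2 ↦ 2·1·16·1 = 32
  -3*Y*Z ↦ -3·1·4·3 = -36
  -2*Z**2 ↦ -2·1·1·9 = -18
Sum: F(0, 4, 3) = (0) + (0) + (0) + (32) + (-36) + (-18) = -22.
Reducing mod 7: -22 ≡ 6 (mod 7).
Since F(a, b, c) ≡ 6 ≠ 0 (mod 7), P does NOT lie on the curve.


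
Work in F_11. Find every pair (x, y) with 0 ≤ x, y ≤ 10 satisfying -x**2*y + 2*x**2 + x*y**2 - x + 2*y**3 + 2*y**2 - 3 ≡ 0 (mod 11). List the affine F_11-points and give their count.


Affine F_11-points: {(0, 5), (0, 7), (0, 9), (1, 10), (2, 9), (3, 7), (4, 2), (7, 0), (7, 6), (8, 5), (10, 0), (10, 6), (10, 10)}; count = 13.

For each of the 121 pairs (x, y) ∈ F_11², evaluate f(x, y) mod 11. Record the zeros.
  x = 0: [0↦8, 1↦1, 2↦10, 3↦3, 4↦3, 5↦0, 6↦6, 7↦0, 8↦5, 9↦0, 10↦8]  zeros at y ∈ {5, 7, 9}
  x = 1: [0↦9, 1↦2, 2↦2, 3↦10, 4↦5, 5↦10, 6↦4, 7↦10, 8↦7, 9↦7, 10↦0]  zeros at y ∈ {10}
  x = 2: [0↦3, 1↦5, 2↦5, 3↦4, 4↦3, 5↦3, 6↦5, 7↦10, 8↦8, 9↦0, 10↦9]  zeros at y ∈ {9}
  x = 3: [0↦1, 1↦10, 2↦8, 3↦7, 4↦8, 5↦1, 6↦9, 7↦0, 8↦8, 9↦1, 10↦2]  zeros at y ∈ {7}
  x = 4: [0↦3, 1↦6, 2↦0, 3↦8, 4↦9, 5↦4, 6↦5, 7↦2, 8↦7, 9↦10, 10↦1]  zeros at y ∈ {2}
  x = 5: [0↦9, 1↦4, 2↦3, 3↦7, 4↦6, 5↦1, 6↦4, 7↦5, 8↦5, 9↦5, 10↦6]  zeros at y ∈ ∅
  x = 6: [0↦8, 1↦4, 2↦6, 3↦4, 4↦10, 5↦3, 6↦6, 7↦9, 8↦2, 9↦8, 10↦6]  zeros at y ∈ ∅
  x = 7: [0↦0, 1↦6, 2↦9, 3↦10, 4↦10, 5↦10, 6↦0, 7↦3, 8↦9, 9↦8, 10↦1]  zeros at y ∈ {0, 6}
  x = 8: [0↦7, 1↦10, 2↦1, 3↦3, 4↦6, 5↦0, 6↦8, 7↦9, 8↦4, 9↦5, 10↦2]  zeros at y ∈ {5}
  x = 9: [0↦7, 1↦5, 2↦4, 3↦5, 4↦9, 5↦6, 6↦8, 7↦5, 8↦9, 9↦10, 10↦9]  zeros at y ∈ ∅
  x = 10: [0↦0, 1↦2, 2↦7, 3↦5, 4↦8, 5↦6, 6↦0, 7↦2, 8↦2, 9↦1, 10↦0]  zeros at y ∈ {0, 6, 10}
Collecting zeros: affine points = {(0, 5), (0, 7), (0, 9), (1, 10), (2, 9), (3, 7), (4, 2), (7, 0), (7, 6), (8, 5), (10, 0), (10, 6), (10, 10)}.
Total count |C(F_11)_aff| = 13.


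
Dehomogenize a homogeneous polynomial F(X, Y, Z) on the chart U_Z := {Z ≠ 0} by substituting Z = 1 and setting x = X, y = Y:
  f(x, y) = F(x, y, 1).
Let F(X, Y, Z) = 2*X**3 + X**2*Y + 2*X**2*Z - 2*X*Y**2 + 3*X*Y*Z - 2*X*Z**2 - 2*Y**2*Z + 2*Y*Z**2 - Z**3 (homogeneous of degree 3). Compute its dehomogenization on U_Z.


f(x, y) = 2*x**3 + x**2*y + 2*x**2 - 2*x*y**2 + 3*x*y - 2*x - 2*y**2 + 2*y - 1

On U_Z we set Z = 1. Each monomial c·X^i·Y^j·Z^k in F becomes c·x^i·y^j·1^k = c·x^i·y^j.
Substituting Z = 1: F(X, Y, 1) = 2*x**3 + x**2*y + 2*x**2 - 2*x*y**2 + 3*x*y - 2*x - 2*y**2 + 2*y - 1.
Note: deg(f) ≤ deg(F) = 3; strict inequality happens when F is divisible by Z (lost terms).


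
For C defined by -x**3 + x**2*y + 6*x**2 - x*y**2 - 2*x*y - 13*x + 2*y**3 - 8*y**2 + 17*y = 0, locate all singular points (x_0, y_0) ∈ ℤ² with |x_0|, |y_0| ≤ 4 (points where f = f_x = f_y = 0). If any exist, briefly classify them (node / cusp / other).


Singular points: {(3, 2)}; classification: node.

Compute partial derivatives:
  f_x = -3*x**2 + 2*x*y + 12*x - y**2 - 2*y - 13.
  f_y = x**2 - 2*x*y - 2*x + 6*y**2 - 16*y + 17.
Scan x_0 ∈ {−4, ..., 4}. For each x_0, f_y(x_0, y) is a polynomial in y; find its integer roots y ∈ {−4, ..., 4}, then test f_x and f at those candidates.
  x = -4: f_y(-4, y) = 6*y**2 - 8*y + 41; no integer root y with |y| ≤ 4.
  x = -3: f_y(-3, y) = 6*y**2 - 10*y + 32; no integer root y with |y| ≤ 4.
  x = -2: f_y(-2, y) = 6*y**2 - 12*y + 25; no integer root y with |y| ≤ 4.
  x = -1: f_y(-1, y) = 6*y**2 - 14*y + 20; no integer root y with |y| ≤ 4.
  x = 0: f_y(0, y) = 6*y**2 - 16*y + 17; no integer root y with |y| ≤ 4.
  x = 1: f_y(1, y) = 6*y**2 - 18*y + 16; no integer root y with |y| ≤ 4.
  x = 2: f_y(2, y) = 6*y**2 - 20*y + 17; no integer root y with |y| ≤ 4.
  x = 3: f_y(3, y) = 6*y**2 - 22*y + 20; vanishes at y ∈ {2}. (3, 2): f_x = 0, f = 0 — SINGULAR.
  x = 4: f_y(4, y) = 6*y**2 - 24*y + 25; no integer root y with |y| ≤ 4.
Only singular point on the grid: (3, 2).
Classify: substitute x = 3 + u, y = 2 + v and expand: f = -u**3 + u**2*v - u**2 - u*v**2 + 2*v**3 + v**2.
No constant or linear terms (consistent with a singular point). Quadratic part: -u**2 + v**2. Cubic part: -u**3 + u**2*v - u*v**2 + 2*v**3.
The quadratic part v**2 - u**2 = (v − u)(v + u) splits into two distinct linear factors, so there are two distinct tangent lines y − 2 = ±(x − 3) — this is a node (ordinary double point).
Classification: node.


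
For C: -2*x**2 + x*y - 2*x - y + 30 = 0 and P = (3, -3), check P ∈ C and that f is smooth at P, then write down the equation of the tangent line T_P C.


Tangent line at P: -17*x + 2*y + 57 = 0.

Step 1: f(3, -3) = 0, so P lies on C.
Step 2: partial derivatives
  f_x(x, y) = -4*x + y - 2, f_y(x, y) = x - 1.
  f_x(P) = -17, f_y(P) = 2 (gradient nonzero, so P is smooth).
Step 3: tangent line at P: -17·(x − 3) + 2·(y − -3) = 0.
Expanding: -17*x + 2*y + 57 = 0.


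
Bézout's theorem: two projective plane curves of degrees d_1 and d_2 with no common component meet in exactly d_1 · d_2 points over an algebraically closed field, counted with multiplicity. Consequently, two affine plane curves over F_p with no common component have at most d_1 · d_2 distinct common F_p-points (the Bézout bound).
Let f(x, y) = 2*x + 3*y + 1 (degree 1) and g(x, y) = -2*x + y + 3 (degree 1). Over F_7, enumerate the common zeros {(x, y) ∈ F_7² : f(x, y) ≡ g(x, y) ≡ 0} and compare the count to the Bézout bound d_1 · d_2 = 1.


Common zeros: {(1, 6)}; count = 1; Bézout bound = 1.

deg(f) = 1, deg(g) = 1, so Bézout bound = 1.
Scan x ∈ F_7. For each x, list the y ∈ F_7 with f(x, y) ≡ 0 and those with g(x, y) ≡ 0 (mod 7); the common zeros in that column are the intersection.
  x = 0: f ≡ 0 at y ∈ {2}; g ≡ 0 at y ∈ {4}; common: ∅.
  x = 1: f ≡ 0 at y ∈ {6}; g ≡ 0 at y ∈ {6}; common: {6}.
  x = 2: f ≡ 0 at y ∈ {3}; g ≡ 0 at y ∈ {1}; common: ∅.
  x = 3: f ≡ 0 at y ∈ {0}; g ≡ 0 at y ∈ {3}; common: ∅.
  x = 4: f ≡ 0 at y ∈ {4}; g ≡ 0 at y ∈ {5}; common: ∅.
  x = 5: f ≡ 0 at y ∈ {1}; g ≡ 0 at y ∈ {0}; common: ∅.
  x = 6: f ≡ 0 at y ∈ {5}; g ≡ 0 at y ∈ {2}; common: ∅.
Collecting: common zeros = {(1, 6)}, so the count is 1.
Comparison with the Bézout bound: 1 ≤ 1 = deg(f)·deg(g), as expected for curves with no common component (the bound is attained).


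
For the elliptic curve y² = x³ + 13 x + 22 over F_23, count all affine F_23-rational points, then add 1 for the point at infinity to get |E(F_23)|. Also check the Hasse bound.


Affine points = {(1, 6), (1, 17), (4, 0), (10, 5), (10, 18), (11, 1), (11, 22), (14, 2), (14, 21), (15, 2), (15, 21), (16, 5), (16, 18), (17, 2), (17, 21), (18, 4), (18, 19), (20, 5), (20, 18), (22, 10), (22, 13)}; affine count = 21; |E(F_23)| = 22.

Discriminant check: Δ ∝ 4a³ + 27b² = 4·13³ + 27·22² = 4·2197 + 27·484 ≡ 6 (mod 23). Nonzero ⇒ E is nonsingular.
For each x ∈ F_23, compute rhs = x³ + 13·x + 22 mod 23, then count y ∈ F_23 with y² ≡ rhs.
  x = 0: rhs = 22, matching y values: none (0 points).
  x = 1: rhs = 13, matching y values: 6, 17 (2 points).
  x = 2: rhs = 10, matching y values: none (0 points).
  x = 3: rhs = 19, matching y values: none (0 points).
  x = 4: rhs = 0, matching y values: 0 (1 points).
  x = 5: rhs = 5, matching y values: none (0 points).
  x = 6: rhs = 17, matching y values: none (0 points).
  x = 7: rhs = 19, matching y values: none (0 points).
  x = 8: rhs = 17, matching y values: none (0 points).
  x = 9: rhs = 17, matching y values: none (0 points).
  x = 10: rhs = 2, matching y values: 5, 18 (2 points).
  x = 11: rhs = 1, matching y values: 1, 22 (2 points).
  x = 12: rhs = 20, matching y values: none (0 points).
  x = 13: rhs = 19, matching y values: none (0 points).
  x = 14: rhs = 4, matching y values: 2, 21 (2 points).
  x = 15: rhs = 4, matching y values: 2, 21 (2 points).
  x = 16: rhs = 2, matching y values: 5, 18 (2 points).
  x = 17: rhs = 4, matching y values: 2, 21 (2 points).
  x = 18: rhs = 16, matching y values: 4, 19 (2 points).
  x = 19: rhs = 21, matching y values: none (0 points).
  x = 20: rhs = 2, matching y values: 5, 18 (2 points).
  x = 21: rhs = 11, matching y values: none (0 points).
  x = 22: rhs = 8, matching y values: 10, 13 (2 points).
Total affine count: 21.
Full point count |E(F_23)| = 21 + 1 = 22.
Hasse bound: |22 − (23+1)| = |-2| = 2 ≤ 2√23 ≈ 9.5917 ✓.


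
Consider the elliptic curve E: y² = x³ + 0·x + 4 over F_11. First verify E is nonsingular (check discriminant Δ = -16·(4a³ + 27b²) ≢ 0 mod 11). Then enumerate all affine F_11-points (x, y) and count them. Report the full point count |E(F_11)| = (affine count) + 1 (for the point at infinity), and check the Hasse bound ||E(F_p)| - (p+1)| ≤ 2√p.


Affine points = {(0, 2), (0, 9), (1, 4), (1, 7), (2, 1), (2, 10), (3, 3), (3, 8), (6, 0), (10, 5), (10, 6)}; affine count = 11; |E(F_11)| = 12.

Discriminant check: Δ ∝ 4a³ + 27b² = 4·0³ + 27·4² = 4·0 + 27·16 ≡ 3 (mod 11). Nonzero ⇒ E is nonsingular.
For each x ∈ F_11, compute rhs = x³ + 0·x + 4 mod 11, then count y ∈ F_11 with y² ≡ rhs.
  x = 0: rhs = 4, matching y values: 2, 9 (2 points).
  x = 1: rhs = 5, matching y values: 4, 7 (2 points).
  x = 2: rhs = 1, matching y values: 1, 10 (2 points).
  x = 3: rhs = 9, matching y values: 3, 8 (2 points).
  x = 4: rhs = 2, matching y values: none (0 points).
  x = 5: rhs = 8, matching y values: none (0 points).
  x = 6: rhs = 0, matching y values: 0 (1 points).
  x = 7: rhs = 6, matching y values: none (0 points).
  x = 8: rhs = 10, matching y values: none (0 points).
  x = 9: rhs = 7, matching y values: none (0 points).
  x = 10: rhs = 3, matching y values: 5, 6 (2 points).
Total affine count: 11.
Full point count |E(F_11)| = 11 + 1 = 12.
Hasse bound: |12 − (11+1)| = |0| = 0 ≤ 2√11 ≈ 6.6332 ✓.


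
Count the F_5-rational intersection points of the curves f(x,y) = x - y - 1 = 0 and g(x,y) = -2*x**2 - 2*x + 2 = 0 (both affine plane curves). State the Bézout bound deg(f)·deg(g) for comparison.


Common zeros: {(2, 1)}; count = 1; Bézout bound = 2.

deg(f) = 1, deg(g) = 2, so Bézout bound = 2.
Scan x ∈ F_5. For each x, list the y ∈ F_5 with f(x, y) ≡ 0 and those with g(x, y) ≡ 0 (mod 5); the common zeros in that column are the intersection.
  x = 0: f ≡ 0 at y ∈ {4}; g ≡ 0 at y ∈ ∅; common: ∅.
  x = 1: f ≡ 0 at y ∈ {0}; g ≡ 0 at y ∈ ∅; common: ∅.
  x = 2: f ≡ 0 at y ∈ {1}; g ≡ 0 at y ∈ {0, 1, 2, 3, 4}; common: {1}.
  x = 3: f ≡ 0 at y ∈ {2}; g ≡ 0 at y ∈ ∅; common: ∅.
  x = 4: f ≡ 0 at y ∈ {3}; g ≡ 0 at y ∈ ∅; common: ∅.
Collecting: common zeros = {(2, 1)}, so the count is 1.
Comparison with the Bézout bound: 1 ≤ 2 = deg(f)·deg(g), as expected for curves with no common component (the affine F_5-count falls short of the bound because intersections may lie at infinity, over extension fields, or carry multiplicity).


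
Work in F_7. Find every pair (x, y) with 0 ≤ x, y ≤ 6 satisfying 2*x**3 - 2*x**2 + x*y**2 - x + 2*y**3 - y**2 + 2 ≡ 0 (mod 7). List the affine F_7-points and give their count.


Affine F_7-points: {(0, 2), (2, 2), (2, 6), (3, 0), (3, 6), (4, 3), (5, 1), (5, 3), (6, 2), (6, 3)}; count = 10.

For each of the 49 pairs (x, y) ∈ F_7², evaluate f(x, y) mod 7. Record the zeros.
  x = 0: [0↦2, 1↦3, 2↦0, 3↦5, 4↦2, 5↦3, 6↦6]  zeros at y ∈ {2}
  x = 1: [0↦1, 1↦3, 2↦3, 3↦6, 4↦3, 5↦6, 6↦6]  zeros at y ∈ ∅
  x = 2: [0↦1, 1↦4, 2↦0, 3↦1, 4↦5, 5↦3, 6↦0]  zeros at y ∈ {2, 6}
  x = 3: [0↦0, 1↦4, 2↦3, 3↦2, 4↦6, 5↦6, 6↦0]  zeros at y ∈ {0, 6}
  x = 4: [0↦3, 1↦1, 2↦3, 3↦0, 4↦4, 5↦6, 6↦4]  zeros at y ∈ {3}
  x = 5: [0↦1, 1↦0, 2↦5, 3↦0, 4↦4, 5↦1, 6↦3]  zeros at y ∈ {1, 3}
  x = 6: [0↦6, 1↦6, 2↦0, 3↦0, 4↦4, 5↦3, 6↦2]  zeros at y ∈ {2, 3}
Collecting zeros: affine points = {(0, 2), (2, 2), (2, 6), (3, 0), (3, 6), (4, 3), (5, 1), (5, 3), (6, 2), (6, 3)}.
Total count |C(F_7)_aff| = 10.


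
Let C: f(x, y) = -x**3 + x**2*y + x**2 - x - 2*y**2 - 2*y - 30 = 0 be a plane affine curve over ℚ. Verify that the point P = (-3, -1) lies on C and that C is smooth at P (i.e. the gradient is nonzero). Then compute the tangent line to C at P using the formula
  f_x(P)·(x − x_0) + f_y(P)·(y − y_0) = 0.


Tangent line at P: -28*x + 11*y - 73 = 0.

Step 1: f(-3, -1) = 0, so P lies on C.
Step 2: partial derivatives
  f_x(x, y) = -3*x**2 + 2*x*y + 2*x - 1, f_y(x, y) = x**2 - 4*y - 2.
  f_x(P) = -28, f_y(P) = 11 (gradient nonzero, so P is smooth).
Step 3: tangent line at P: -28·(x − -3) + 11·(y − -1) = 0.
Expanding: -28*x + 11*y - 73 = 0.


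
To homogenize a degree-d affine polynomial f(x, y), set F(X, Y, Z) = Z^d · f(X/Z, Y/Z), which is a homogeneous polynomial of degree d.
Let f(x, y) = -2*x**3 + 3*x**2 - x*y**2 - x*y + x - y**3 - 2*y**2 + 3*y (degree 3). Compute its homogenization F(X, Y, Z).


F(X, Y, Z) = -2*X**3 + 3*X**2*Z - X*Y**2 - X*Y*Z + X*Z**2 - Y**3 - 2*Y**2*Z + 3*Y*Z**2

deg(f) = 3.
Substitute x = X/Z, y = Y/Z into f, then multiply by Z^3.
  monomial -2·x^3·y^0 ↦ -2·X^3·Y^0·Z^0.
  monomial 3·x^2·y^0 ↦ 3·X^2·Y^0·Z^1.
  monomial -1·x^1·y^2 ↦ -1·X^1·Y^2·Z^0.
  monomial -1·x^1·y^1 ↦ -1·X^1·Y^1·Z^1.
  monomial 1·x^1·y^0 ↦ 1·X^1·Y^0·Z^2.
  monomial -1·x^0·y^3 ↦ -1·X^0·Y^3·Z^0.
  monomial -2·x^0·y^2 ↦ -2·X^0·Y^2·Z^1.
  monomial 3·x^0·y^1 ↦ 3·X^0·Y^1·Z^2.
Collecting: F(X, Y, Z) = -2*X**3 + 3*X**2*Z - X*Y**2 - X*Y*Z + X*Z**2 - Y**3 - 2*Y**2*Z + 3*Y*Z**2.


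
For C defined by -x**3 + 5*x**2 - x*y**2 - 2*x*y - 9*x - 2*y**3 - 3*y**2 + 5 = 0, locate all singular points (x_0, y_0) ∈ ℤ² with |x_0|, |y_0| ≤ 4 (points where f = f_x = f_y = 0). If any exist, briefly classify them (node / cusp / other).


Singular points: {(2, -1)}; classification: node.

Compute partial derivatives:
  f_x = -3*x**2 + 10*x - y**2 - 2*y - 9.
  f_y = -2*x*y - 2*x - 6*y**2 - 6*y.
Scan x_0 ∈ {−4, ..., 4}. For each x_0, f_y(x_0, y) is a polynomial in y; find its integer roots y ∈ {−4, ..., 4}, then test f_x and f at those candidates.
  x = -4: f_y(-4, y) = -6*y**2 + 2*y + 8; vanishes at y ∈ {-1}. (-4, -1): f_x = -96 ≠ 0.
  x = -3: f_y(-3, y) = 6 - 6*y**2; vanishes at y ∈ {-1, 1}. (-3, -1): f_x = -65 ≠ 0; (-3, 1): f_x = -69 ≠ 0.
  x = -2: f_y(-2, y) = -6*y**2 - 2*y + 4; vanishes at y ∈ {-1}. (-2, -1): f_x = -40 ≠ 0.
  x = -1: f_y(-1, y) = -6*y**2 - 4*y + 2; vanishes at y ∈ {-1}. (-1, -1): f_x = -21 ≠ 0.
  x = 0: f_y(0, y) = -6*y**2 - 6*y; vanishes at y ∈ {-1, 0}. (0, -1): f_x = -8 ≠ 0; (0, 0): f_x = -9 ≠ 0.
  x = 1: f_y(1, y) = -6*y**2 - 8*y - 2; vanishes at y ∈ {-1}. (1, -1): f_x = -1 ≠ 0.
  x = 2: f_y(2, y) = -6*y**2 - 10*y - 4; vanishes at y ∈ {-1}. (2, -1): f_x = 0, f = 0 — SINGULAR.
  x = 3: f_y(3, y) = -6*y**2 - 12*y - 6; vanishes at y ∈ {-1}. (3, -1): f_x = -5 ≠ 0.
  x = 4: f_y(4, y) = -6*y**2 - 14*y - 8; vanishes at y ∈ {-1}. (4, -1): f_x = -16 ≠ 0.
Only singular point on the grid: (2, -1).
Classify: substitute x = 2 + u, y = -1 + v and expand: f = -u**3 - u**2 - u*v**2 - 2*v**3 + v**2.
No constant or linear terms (consistent with a singular point). Quadratic part: -u**2 + v**2. Cubic part: -u**3 - u*v**2 - 2*v**3.
The quadratic part v**2 - u**2 = (v − u)(v + u) splits into two distinct linear factors, so there are two distinct tangent lines y − -1 = ±(x − 2) — this is a node (ordinary double point).
Classification: node.


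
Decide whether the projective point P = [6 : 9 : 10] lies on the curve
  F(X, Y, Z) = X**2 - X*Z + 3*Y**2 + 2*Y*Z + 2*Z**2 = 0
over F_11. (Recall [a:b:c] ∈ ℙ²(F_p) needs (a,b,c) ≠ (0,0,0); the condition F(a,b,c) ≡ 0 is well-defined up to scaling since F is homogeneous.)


F(6,9,10) ≡ 5 (mod 11); P is NOT on the curve.

Evaluate F(6, 9, 10) term-by-term (mod 11).
  X**2 ↦ 1·36·1·1 = 36
  -X*Z ↦ -1·6·1·10 = -60
  3*Y**2 ↦ 3·1·81·1 = 243
  2*Y*Z ↦ 2·1·9·10 = 180
  2*Z**2 ↦ 2·1·1·100 = 200
Sum: F(6, 9, 10) = (36) + (-60) + (243) + (180) + (200) = 599.
Reducing mod 11: 599 ≡ 5 (mod 11).
Since F(a, b, c) ≡ 5 ≠ 0 (mod 11), P does NOT lie on the curve.


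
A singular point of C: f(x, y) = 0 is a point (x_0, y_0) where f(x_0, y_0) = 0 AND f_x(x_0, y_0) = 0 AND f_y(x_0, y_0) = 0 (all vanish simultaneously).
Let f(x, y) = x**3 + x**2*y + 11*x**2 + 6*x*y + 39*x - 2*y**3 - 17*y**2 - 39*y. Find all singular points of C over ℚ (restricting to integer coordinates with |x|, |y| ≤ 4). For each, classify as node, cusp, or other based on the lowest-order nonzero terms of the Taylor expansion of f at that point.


Singular points: {(-3, -3)}; classification: node.

Compute partial derivatives:
  f_x = 3*x**2 + 2*x*y + 22*x + 6*y + 39.
  f_y = x**2 + 6*x - 6*y**2 - 34*y - 39.
Scan x_0 ∈ {−4, ..., 4}. For each x_0, f_y(x_0, y) is a polynomial in y; find its integer roots y ∈ {−4, ..., 4}, then test f_x and f at those candidates.
  x = -4: f_y(-4, y) = -6*y**2 - 34*y - 47; no integer root y with |y| ≤ 4.
  x = -3: f_y(-3, y) = -6*y**2 - 34*y - 48; vanishes at y ∈ {-3}. (-3, -3): f_x = 0, f = 0 — SINGULAR.
  x = -2: f_y(-2, y) = -6*y**2 - 34*y - 47; no integer root y with |y| ≤ 4.
  x = -1: f_y(-1, y) = -6*y**2 - 34*y - 44; vanishes at y ∈ {-2}. (-1, -2): f_x = 12 ≠ 0.
  x = 0: f_y(0, y) = -6*y**2 - 34*y - 39; no integer root y with |y| ≤ 4.
  x = 1: f_y(1, y) = -6*y**2 - 34*y - 32; no integer root y with |y| ≤ 4.
  x = 2: f_y(2, y) = -6*y**2 - 34*y - 23; no integer root y with |y| ≤ 4.
  x = 3: f_y(3, y) = -6*y**2 - 34*y - 12; no integer root y with |y| ≤ 4.
  x = 4: f_y(4, y) = -6*y**2 - 34*y + 1; no integer root y with |y| ≤ 4.
Only singular point on the grid: (-3, -3).
Classify: substitute x = -3 + u, y = -3 + v and expand: f = u**3 + u**2*v - u**2 - 2*v**3 + v**2.
No constant or linear terms (consistent with a singular point). Quadratic part: -u**2 + v**2. Cubic part: u**3 + u**2*v - 2*v**3.
The quadratic part v**2 - u**2 = (v − u)(v + u) splits into two distinct linear factors, so there are two distinct tangent lines y − -3 = ±(x − -3) — this is a node (ordinary double point).
Classification: node.
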